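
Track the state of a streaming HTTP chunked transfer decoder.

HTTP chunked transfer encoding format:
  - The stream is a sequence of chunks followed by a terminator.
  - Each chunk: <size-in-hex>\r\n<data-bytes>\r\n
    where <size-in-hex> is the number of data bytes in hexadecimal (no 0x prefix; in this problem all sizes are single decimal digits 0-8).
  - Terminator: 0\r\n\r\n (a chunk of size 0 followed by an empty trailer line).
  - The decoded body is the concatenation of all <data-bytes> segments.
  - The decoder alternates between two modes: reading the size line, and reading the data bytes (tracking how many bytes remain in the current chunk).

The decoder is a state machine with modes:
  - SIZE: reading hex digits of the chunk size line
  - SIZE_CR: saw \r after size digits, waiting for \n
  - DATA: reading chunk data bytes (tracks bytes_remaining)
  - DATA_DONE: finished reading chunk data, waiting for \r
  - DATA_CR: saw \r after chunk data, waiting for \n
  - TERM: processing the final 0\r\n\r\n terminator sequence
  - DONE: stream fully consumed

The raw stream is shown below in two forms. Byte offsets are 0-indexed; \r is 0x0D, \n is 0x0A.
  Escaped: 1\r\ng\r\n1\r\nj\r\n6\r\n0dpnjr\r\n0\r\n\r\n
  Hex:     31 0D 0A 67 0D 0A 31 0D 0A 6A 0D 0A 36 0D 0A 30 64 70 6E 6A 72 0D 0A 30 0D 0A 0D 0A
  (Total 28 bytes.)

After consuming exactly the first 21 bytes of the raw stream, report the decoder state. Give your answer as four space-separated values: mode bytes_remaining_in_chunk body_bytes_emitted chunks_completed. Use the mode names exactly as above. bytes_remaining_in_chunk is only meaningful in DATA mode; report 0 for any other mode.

Byte 0 = '1': mode=SIZE remaining=0 emitted=0 chunks_done=0
Byte 1 = 0x0D: mode=SIZE_CR remaining=0 emitted=0 chunks_done=0
Byte 2 = 0x0A: mode=DATA remaining=1 emitted=0 chunks_done=0
Byte 3 = 'g': mode=DATA_DONE remaining=0 emitted=1 chunks_done=0
Byte 4 = 0x0D: mode=DATA_CR remaining=0 emitted=1 chunks_done=0
Byte 5 = 0x0A: mode=SIZE remaining=0 emitted=1 chunks_done=1
Byte 6 = '1': mode=SIZE remaining=0 emitted=1 chunks_done=1
Byte 7 = 0x0D: mode=SIZE_CR remaining=0 emitted=1 chunks_done=1
Byte 8 = 0x0A: mode=DATA remaining=1 emitted=1 chunks_done=1
Byte 9 = 'j': mode=DATA_DONE remaining=0 emitted=2 chunks_done=1
Byte 10 = 0x0D: mode=DATA_CR remaining=0 emitted=2 chunks_done=1
Byte 11 = 0x0A: mode=SIZE remaining=0 emitted=2 chunks_done=2
Byte 12 = '6': mode=SIZE remaining=0 emitted=2 chunks_done=2
Byte 13 = 0x0D: mode=SIZE_CR remaining=0 emitted=2 chunks_done=2
Byte 14 = 0x0A: mode=DATA remaining=6 emitted=2 chunks_done=2
Byte 15 = '0': mode=DATA remaining=5 emitted=3 chunks_done=2
Byte 16 = 'd': mode=DATA remaining=4 emitted=4 chunks_done=2
Byte 17 = 'p': mode=DATA remaining=3 emitted=5 chunks_done=2
Byte 18 = 'n': mode=DATA remaining=2 emitted=6 chunks_done=2
Byte 19 = 'j': mode=DATA remaining=1 emitted=7 chunks_done=2
Byte 20 = 'r': mode=DATA_DONE remaining=0 emitted=8 chunks_done=2

Answer: DATA_DONE 0 8 2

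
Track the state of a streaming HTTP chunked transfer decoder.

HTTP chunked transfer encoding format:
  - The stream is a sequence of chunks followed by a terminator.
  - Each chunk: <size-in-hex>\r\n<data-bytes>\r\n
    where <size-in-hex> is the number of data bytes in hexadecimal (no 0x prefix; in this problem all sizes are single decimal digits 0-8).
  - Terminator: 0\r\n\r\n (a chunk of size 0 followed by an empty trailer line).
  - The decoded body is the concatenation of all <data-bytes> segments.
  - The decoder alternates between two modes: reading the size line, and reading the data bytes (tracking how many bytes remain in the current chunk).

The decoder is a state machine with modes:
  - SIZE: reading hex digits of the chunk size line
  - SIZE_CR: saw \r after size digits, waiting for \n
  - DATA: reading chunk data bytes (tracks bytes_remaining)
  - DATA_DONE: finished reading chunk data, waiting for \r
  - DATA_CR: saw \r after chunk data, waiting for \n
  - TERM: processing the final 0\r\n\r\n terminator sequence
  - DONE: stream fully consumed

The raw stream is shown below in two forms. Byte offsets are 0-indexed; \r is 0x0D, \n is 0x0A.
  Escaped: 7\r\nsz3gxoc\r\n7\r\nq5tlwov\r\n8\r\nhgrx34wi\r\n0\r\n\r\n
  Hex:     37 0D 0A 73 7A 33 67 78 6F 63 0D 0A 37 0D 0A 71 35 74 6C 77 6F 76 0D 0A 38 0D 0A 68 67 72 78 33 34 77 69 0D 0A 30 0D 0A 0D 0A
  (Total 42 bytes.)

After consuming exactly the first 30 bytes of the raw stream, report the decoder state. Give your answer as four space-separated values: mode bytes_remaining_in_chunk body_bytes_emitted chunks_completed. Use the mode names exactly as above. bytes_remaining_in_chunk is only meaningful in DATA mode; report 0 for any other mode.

Answer: DATA 5 17 2

Derivation:
Byte 0 = '7': mode=SIZE remaining=0 emitted=0 chunks_done=0
Byte 1 = 0x0D: mode=SIZE_CR remaining=0 emitted=0 chunks_done=0
Byte 2 = 0x0A: mode=DATA remaining=7 emitted=0 chunks_done=0
Byte 3 = 's': mode=DATA remaining=6 emitted=1 chunks_done=0
Byte 4 = 'z': mode=DATA remaining=5 emitted=2 chunks_done=0
Byte 5 = '3': mode=DATA remaining=4 emitted=3 chunks_done=0
Byte 6 = 'g': mode=DATA remaining=3 emitted=4 chunks_done=0
Byte 7 = 'x': mode=DATA remaining=2 emitted=5 chunks_done=0
Byte 8 = 'o': mode=DATA remaining=1 emitted=6 chunks_done=0
Byte 9 = 'c': mode=DATA_DONE remaining=0 emitted=7 chunks_done=0
Byte 10 = 0x0D: mode=DATA_CR remaining=0 emitted=7 chunks_done=0
Byte 11 = 0x0A: mode=SIZE remaining=0 emitted=7 chunks_done=1
Byte 12 = '7': mode=SIZE remaining=0 emitted=7 chunks_done=1
Byte 13 = 0x0D: mode=SIZE_CR remaining=0 emitted=7 chunks_done=1
Byte 14 = 0x0A: mode=DATA remaining=7 emitted=7 chunks_done=1
Byte 15 = 'q': mode=DATA remaining=6 emitted=8 chunks_done=1
Byte 16 = '5': mode=DATA remaining=5 emitted=9 chunks_done=1
Byte 17 = 't': mode=DATA remaining=4 emitted=10 chunks_done=1
Byte 18 = 'l': mode=DATA remaining=3 emitted=11 chunks_done=1
Byte 19 = 'w': mode=DATA remaining=2 emitted=12 chunks_done=1
Byte 20 = 'o': mode=DATA remaining=1 emitted=13 chunks_done=1
Byte 21 = 'v': mode=DATA_DONE remaining=0 emitted=14 chunks_done=1
Byte 22 = 0x0D: mode=DATA_CR remaining=0 emitted=14 chunks_done=1
Byte 23 = 0x0A: mode=SIZE remaining=0 emitted=14 chunks_done=2
Byte 24 = '8': mode=SIZE remaining=0 emitted=14 chunks_done=2
Byte 25 = 0x0D: mode=SIZE_CR remaining=0 emitted=14 chunks_done=2
Byte 26 = 0x0A: mode=DATA remaining=8 emitted=14 chunks_done=2
Byte 27 = 'h': mode=DATA remaining=7 emitted=15 chunks_done=2
Byte 28 = 'g': mode=DATA remaining=6 emitted=16 chunks_done=2
Byte 29 = 'r': mode=DATA remaining=5 emitted=17 chunks_done=2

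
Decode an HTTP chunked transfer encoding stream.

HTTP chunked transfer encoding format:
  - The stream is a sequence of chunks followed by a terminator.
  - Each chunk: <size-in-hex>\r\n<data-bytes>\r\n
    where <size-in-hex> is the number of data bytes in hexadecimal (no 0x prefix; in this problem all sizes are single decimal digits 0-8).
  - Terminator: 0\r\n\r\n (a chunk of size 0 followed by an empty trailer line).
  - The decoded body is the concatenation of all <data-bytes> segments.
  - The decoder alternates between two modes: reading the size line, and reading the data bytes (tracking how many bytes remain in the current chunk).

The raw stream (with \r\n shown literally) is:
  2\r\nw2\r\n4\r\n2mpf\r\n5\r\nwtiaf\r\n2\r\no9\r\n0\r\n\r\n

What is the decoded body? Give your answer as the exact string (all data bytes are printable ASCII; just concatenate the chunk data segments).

Answer: w22mpfwtiafo9

Derivation:
Chunk 1: stream[0..1]='2' size=0x2=2, data at stream[3..5]='w2' -> body[0..2], body so far='w2'
Chunk 2: stream[7..8]='4' size=0x4=4, data at stream[10..14]='2mpf' -> body[2..6], body so far='w22mpf'
Chunk 3: stream[16..17]='5' size=0x5=5, data at stream[19..24]='wtiaf' -> body[6..11], body so far='w22mpfwtiaf'
Chunk 4: stream[26..27]='2' size=0x2=2, data at stream[29..31]='o9' -> body[11..13], body so far='w22mpfwtiafo9'
Chunk 5: stream[33..34]='0' size=0 (terminator). Final body='w22mpfwtiafo9' (13 bytes)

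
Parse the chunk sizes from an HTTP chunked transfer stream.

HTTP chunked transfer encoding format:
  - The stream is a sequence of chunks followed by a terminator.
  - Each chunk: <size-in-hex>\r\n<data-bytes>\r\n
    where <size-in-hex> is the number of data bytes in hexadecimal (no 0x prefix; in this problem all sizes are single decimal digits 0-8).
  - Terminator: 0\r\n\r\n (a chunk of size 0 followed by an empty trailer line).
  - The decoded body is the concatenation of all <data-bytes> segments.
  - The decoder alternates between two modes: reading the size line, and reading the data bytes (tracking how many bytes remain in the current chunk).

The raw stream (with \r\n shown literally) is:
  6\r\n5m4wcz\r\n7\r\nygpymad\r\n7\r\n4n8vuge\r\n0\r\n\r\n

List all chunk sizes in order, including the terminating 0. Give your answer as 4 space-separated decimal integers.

Answer: 6 7 7 0

Derivation:
Chunk 1: stream[0..1]='6' size=0x6=6, data at stream[3..9]='5m4wcz' -> body[0..6], body so far='5m4wcz'
Chunk 2: stream[11..12]='7' size=0x7=7, data at stream[14..21]='ygpymad' -> body[6..13], body so far='5m4wczygpymad'
Chunk 3: stream[23..24]='7' size=0x7=7, data at stream[26..33]='4n8vuge' -> body[13..20], body so far='5m4wczygpymad4n8vuge'
Chunk 4: stream[35..36]='0' size=0 (terminator). Final body='5m4wczygpymad4n8vuge' (20 bytes)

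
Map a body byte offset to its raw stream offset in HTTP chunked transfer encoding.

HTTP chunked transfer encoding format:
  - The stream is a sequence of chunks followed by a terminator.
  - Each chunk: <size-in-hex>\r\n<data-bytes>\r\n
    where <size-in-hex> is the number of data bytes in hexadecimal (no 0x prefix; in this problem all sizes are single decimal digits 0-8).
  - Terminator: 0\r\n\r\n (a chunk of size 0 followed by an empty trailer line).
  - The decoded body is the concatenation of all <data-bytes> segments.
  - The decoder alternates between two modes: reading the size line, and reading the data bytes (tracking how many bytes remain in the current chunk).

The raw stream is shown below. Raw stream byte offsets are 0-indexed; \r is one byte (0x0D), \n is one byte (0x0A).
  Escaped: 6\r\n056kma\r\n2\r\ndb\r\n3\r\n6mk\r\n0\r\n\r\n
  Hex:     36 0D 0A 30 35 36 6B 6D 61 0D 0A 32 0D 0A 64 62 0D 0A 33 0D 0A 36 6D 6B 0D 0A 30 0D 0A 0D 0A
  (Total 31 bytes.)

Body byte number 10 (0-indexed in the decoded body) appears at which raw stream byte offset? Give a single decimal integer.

Answer: 23

Derivation:
Chunk 1: stream[0..1]='6' size=0x6=6, data at stream[3..9]='056kma' -> body[0..6], body so far='056kma'
Chunk 2: stream[11..12]='2' size=0x2=2, data at stream[14..16]='db' -> body[6..8], body so far='056kmadb'
Chunk 3: stream[18..19]='3' size=0x3=3, data at stream[21..24]='6mk' -> body[8..11], body so far='056kmadb6mk'
Chunk 4: stream[26..27]='0' size=0 (terminator). Final body='056kmadb6mk' (11 bytes)
Body byte 10 at stream offset 23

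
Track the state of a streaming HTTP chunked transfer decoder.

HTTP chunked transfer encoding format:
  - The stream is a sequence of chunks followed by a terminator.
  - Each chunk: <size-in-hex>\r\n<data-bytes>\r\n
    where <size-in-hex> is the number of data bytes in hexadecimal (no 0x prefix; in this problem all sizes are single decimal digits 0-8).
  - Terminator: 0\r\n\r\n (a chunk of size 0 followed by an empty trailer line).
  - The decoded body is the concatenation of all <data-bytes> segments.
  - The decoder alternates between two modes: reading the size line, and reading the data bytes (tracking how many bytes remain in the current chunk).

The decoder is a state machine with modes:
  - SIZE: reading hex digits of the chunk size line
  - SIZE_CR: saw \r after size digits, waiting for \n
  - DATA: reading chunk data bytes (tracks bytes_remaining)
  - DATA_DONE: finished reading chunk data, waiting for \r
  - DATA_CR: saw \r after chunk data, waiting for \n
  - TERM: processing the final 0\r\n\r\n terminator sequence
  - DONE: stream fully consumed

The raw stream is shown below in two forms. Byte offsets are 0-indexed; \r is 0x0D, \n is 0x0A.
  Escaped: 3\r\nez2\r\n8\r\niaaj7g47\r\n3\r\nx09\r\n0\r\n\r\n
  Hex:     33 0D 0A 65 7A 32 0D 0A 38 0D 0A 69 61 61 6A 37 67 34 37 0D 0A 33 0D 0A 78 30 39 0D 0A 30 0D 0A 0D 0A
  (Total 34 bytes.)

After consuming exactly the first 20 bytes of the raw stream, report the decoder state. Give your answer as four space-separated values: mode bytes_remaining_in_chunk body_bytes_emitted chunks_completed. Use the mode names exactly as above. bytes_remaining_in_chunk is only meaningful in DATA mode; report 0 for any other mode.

Byte 0 = '3': mode=SIZE remaining=0 emitted=0 chunks_done=0
Byte 1 = 0x0D: mode=SIZE_CR remaining=0 emitted=0 chunks_done=0
Byte 2 = 0x0A: mode=DATA remaining=3 emitted=0 chunks_done=0
Byte 3 = 'e': mode=DATA remaining=2 emitted=1 chunks_done=0
Byte 4 = 'z': mode=DATA remaining=1 emitted=2 chunks_done=0
Byte 5 = '2': mode=DATA_DONE remaining=0 emitted=3 chunks_done=0
Byte 6 = 0x0D: mode=DATA_CR remaining=0 emitted=3 chunks_done=0
Byte 7 = 0x0A: mode=SIZE remaining=0 emitted=3 chunks_done=1
Byte 8 = '8': mode=SIZE remaining=0 emitted=3 chunks_done=1
Byte 9 = 0x0D: mode=SIZE_CR remaining=0 emitted=3 chunks_done=1
Byte 10 = 0x0A: mode=DATA remaining=8 emitted=3 chunks_done=1
Byte 11 = 'i': mode=DATA remaining=7 emitted=4 chunks_done=1
Byte 12 = 'a': mode=DATA remaining=6 emitted=5 chunks_done=1
Byte 13 = 'a': mode=DATA remaining=5 emitted=6 chunks_done=1
Byte 14 = 'j': mode=DATA remaining=4 emitted=7 chunks_done=1
Byte 15 = '7': mode=DATA remaining=3 emitted=8 chunks_done=1
Byte 16 = 'g': mode=DATA remaining=2 emitted=9 chunks_done=1
Byte 17 = '4': mode=DATA remaining=1 emitted=10 chunks_done=1
Byte 18 = '7': mode=DATA_DONE remaining=0 emitted=11 chunks_done=1
Byte 19 = 0x0D: mode=DATA_CR remaining=0 emitted=11 chunks_done=1

Answer: DATA_CR 0 11 1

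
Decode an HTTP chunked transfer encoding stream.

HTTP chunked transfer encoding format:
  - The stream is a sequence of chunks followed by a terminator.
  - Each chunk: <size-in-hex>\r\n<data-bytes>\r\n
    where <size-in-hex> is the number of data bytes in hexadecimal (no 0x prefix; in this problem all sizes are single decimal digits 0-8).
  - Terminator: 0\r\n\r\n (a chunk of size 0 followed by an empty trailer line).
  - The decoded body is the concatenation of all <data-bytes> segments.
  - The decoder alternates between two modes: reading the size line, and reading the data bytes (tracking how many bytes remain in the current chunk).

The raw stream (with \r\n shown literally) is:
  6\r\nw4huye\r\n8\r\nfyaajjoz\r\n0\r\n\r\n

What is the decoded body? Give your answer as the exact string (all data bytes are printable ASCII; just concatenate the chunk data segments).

Answer: w4huyefyaajjoz

Derivation:
Chunk 1: stream[0..1]='6' size=0x6=6, data at stream[3..9]='w4huye' -> body[0..6], body so far='w4huye'
Chunk 2: stream[11..12]='8' size=0x8=8, data at stream[14..22]='fyaajjoz' -> body[6..14], body so far='w4huyefyaajjoz'
Chunk 3: stream[24..25]='0' size=0 (terminator). Final body='w4huyefyaajjoz' (14 bytes)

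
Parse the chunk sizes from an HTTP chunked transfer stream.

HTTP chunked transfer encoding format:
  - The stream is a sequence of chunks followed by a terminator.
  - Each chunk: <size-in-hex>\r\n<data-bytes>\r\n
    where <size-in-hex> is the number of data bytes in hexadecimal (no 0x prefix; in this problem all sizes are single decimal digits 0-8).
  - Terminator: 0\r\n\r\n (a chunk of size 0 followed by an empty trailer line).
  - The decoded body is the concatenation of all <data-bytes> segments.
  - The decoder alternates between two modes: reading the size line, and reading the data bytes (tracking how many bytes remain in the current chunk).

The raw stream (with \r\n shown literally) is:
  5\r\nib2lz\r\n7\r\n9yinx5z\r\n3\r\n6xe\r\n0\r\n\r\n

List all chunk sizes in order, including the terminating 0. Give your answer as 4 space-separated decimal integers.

Chunk 1: stream[0..1]='5' size=0x5=5, data at stream[3..8]='ib2lz' -> body[0..5], body so far='ib2lz'
Chunk 2: stream[10..11]='7' size=0x7=7, data at stream[13..20]='9yinx5z' -> body[5..12], body so far='ib2lz9yinx5z'
Chunk 3: stream[22..23]='3' size=0x3=3, data at stream[25..28]='6xe' -> body[12..15], body so far='ib2lz9yinx5z6xe'
Chunk 4: stream[30..31]='0' size=0 (terminator). Final body='ib2lz9yinx5z6xe' (15 bytes)

Answer: 5 7 3 0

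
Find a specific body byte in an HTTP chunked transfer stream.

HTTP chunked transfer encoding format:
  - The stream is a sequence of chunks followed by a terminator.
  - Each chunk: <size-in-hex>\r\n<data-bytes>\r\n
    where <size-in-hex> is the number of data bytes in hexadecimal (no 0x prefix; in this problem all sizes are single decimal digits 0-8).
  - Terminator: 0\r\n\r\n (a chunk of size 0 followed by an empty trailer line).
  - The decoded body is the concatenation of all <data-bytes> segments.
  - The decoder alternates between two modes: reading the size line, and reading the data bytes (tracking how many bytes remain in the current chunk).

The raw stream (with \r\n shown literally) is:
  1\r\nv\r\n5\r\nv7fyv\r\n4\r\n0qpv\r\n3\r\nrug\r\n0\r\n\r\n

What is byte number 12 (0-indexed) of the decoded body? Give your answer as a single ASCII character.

Chunk 1: stream[0..1]='1' size=0x1=1, data at stream[3..4]='v' -> body[0..1], body so far='v'
Chunk 2: stream[6..7]='5' size=0x5=5, data at stream[9..14]='v7fyv' -> body[1..6], body so far='vv7fyv'
Chunk 3: stream[16..17]='4' size=0x4=4, data at stream[19..23]='0qpv' -> body[6..10], body so far='vv7fyv0qpv'
Chunk 4: stream[25..26]='3' size=0x3=3, data at stream[28..31]='rug' -> body[10..13], body so far='vv7fyv0qpvrug'
Chunk 5: stream[33..34]='0' size=0 (terminator). Final body='vv7fyv0qpvrug' (13 bytes)
Body byte 12 = 'g'

Answer: g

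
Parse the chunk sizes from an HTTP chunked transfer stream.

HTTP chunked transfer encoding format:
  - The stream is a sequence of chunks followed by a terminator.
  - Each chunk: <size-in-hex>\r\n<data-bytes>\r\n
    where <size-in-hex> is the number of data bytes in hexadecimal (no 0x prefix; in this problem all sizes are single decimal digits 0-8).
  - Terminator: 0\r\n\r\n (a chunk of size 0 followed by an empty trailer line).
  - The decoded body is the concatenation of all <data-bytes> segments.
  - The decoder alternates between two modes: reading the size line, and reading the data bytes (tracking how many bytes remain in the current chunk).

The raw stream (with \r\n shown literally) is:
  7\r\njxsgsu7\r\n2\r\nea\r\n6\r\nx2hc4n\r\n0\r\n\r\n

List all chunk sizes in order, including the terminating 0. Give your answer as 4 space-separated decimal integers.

Answer: 7 2 6 0

Derivation:
Chunk 1: stream[0..1]='7' size=0x7=7, data at stream[3..10]='jxsgsu7' -> body[0..7], body so far='jxsgsu7'
Chunk 2: stream[12..13]='2' size=0x2=2, data at stream[15..17]='ea' -> body[7..9], body so far='jxsgsu7ea'
Chunk 3: stream[19..20]='6' size=0x6=6, data at stream[22..28]='x2hc4n' -> body[9..15], body so far='jxsgsu7eax2hc4n'
Chunk 4: stream[30..31]='0' size=0 (terminator). Final body='jxsgsu7eax2hc4n' (15 bytes)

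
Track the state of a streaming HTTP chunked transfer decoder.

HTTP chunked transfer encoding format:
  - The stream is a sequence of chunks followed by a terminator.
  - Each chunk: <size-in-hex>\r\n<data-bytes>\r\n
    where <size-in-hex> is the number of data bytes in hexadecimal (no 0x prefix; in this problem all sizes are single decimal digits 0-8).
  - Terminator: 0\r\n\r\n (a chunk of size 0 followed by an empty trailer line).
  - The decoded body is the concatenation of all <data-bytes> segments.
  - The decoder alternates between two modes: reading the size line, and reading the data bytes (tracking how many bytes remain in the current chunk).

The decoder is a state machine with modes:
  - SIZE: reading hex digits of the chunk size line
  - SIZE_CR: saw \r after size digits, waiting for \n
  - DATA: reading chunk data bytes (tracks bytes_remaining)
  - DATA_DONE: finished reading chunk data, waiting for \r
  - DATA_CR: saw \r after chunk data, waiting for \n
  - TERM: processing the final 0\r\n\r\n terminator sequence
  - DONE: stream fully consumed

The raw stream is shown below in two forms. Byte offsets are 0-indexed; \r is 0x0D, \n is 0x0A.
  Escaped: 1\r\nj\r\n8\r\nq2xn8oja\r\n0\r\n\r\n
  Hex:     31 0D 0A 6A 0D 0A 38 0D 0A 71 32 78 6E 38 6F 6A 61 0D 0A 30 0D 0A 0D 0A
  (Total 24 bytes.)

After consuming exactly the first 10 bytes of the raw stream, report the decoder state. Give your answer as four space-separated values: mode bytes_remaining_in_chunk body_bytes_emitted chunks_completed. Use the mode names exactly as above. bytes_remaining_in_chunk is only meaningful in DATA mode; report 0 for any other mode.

Byte 0 = '1': mode=SIZE remaining=0 emitted=0 chunks_done=0
Byte 1 = 0x0D: mode=SIZE_CR remaining=0 emitted=0 chunks_done=0
Byte 2 = 0x0A: mode=DATA remaining=1 emitted=0 chunks_done=0
Byte 3 = 'j': mode=DATA_DONE remaining=0 emitted=1 chunks_done=0
Byte 4 = 0x0D: mode=DATA_CR remaining=0 emitted=1 chunks_done=0
Byte 5 = 0x0A: mode=SIZE remaining=0 emitted=1 chunks_done=1
Byte 6 = '8': mode=SIZE remaining=0 emitted=1 chunks_done=1
Byte 7 = 0x0D: mode=SIZE_CR remaining=0 emitted=1 chunks_done=1
Byte 8 = 0x0A: mode=DATA remaining=8 emitted=1 chunks_done=1
Byte 9 = 'q': mode=DATA remaining=7 emitted=2 chunks_done=1

Answer: DATA 7 2 1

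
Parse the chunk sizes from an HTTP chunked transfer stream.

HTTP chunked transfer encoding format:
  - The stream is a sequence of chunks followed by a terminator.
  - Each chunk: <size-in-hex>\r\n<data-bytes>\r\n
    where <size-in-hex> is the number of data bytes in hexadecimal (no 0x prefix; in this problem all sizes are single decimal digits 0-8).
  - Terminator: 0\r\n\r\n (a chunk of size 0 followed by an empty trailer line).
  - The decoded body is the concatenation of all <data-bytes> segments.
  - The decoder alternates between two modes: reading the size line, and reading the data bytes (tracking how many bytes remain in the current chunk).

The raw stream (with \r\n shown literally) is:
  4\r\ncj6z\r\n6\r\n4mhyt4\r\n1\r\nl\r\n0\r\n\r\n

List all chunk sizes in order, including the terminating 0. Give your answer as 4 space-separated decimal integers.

Chunk 1: stream[0..1]='4' size=0x4=4, data at stream[3..7]='cj6z' -> body[0..4], body so far='cj6z'
Chunk 2: stream[9..10]='6' size=0x6=6, data at stream[12..18]='4mhyt4' -> body[4..10], body so far='cj6z4mhyt4'
Chunk 3: stream[20..21]='1' size=0x1=1, data at stream[23..24]='l' -> body[10..11], body so far='cj6z4mhyt4l'
Chunk 4: stream[26..27]='0' size=0 (terminator). Final body='cj6z4mhyt4l' (11 bytes)

Answer: 4 6 1 0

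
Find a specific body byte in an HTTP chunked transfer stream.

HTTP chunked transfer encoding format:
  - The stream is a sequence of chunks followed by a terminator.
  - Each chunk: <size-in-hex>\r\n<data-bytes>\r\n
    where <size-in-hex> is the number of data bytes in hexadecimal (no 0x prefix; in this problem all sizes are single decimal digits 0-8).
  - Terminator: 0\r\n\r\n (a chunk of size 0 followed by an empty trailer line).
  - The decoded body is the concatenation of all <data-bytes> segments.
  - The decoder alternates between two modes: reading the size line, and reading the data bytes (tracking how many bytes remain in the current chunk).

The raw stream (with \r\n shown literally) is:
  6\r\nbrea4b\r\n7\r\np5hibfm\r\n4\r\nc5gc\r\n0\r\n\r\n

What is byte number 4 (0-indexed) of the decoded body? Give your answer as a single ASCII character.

Chunk 1: stream[0..1]='6' size=0x6=6, data at stream[3..9]='brea4b' -> body[0..6], body so far='brea4b'
Chunk 2: stream[11..12]='7' size=0x7=7, data at stream[14..21]='p5hibfm' -> body[6..13], body so far='brea4bp5hibfm'
Chunk 3: stream[23..24]='4' size=0x4=4, data at stream[26..30]='c5gc' -> body[13..17], body so far='brea4bp5hibfmc5gc'
Chunk 4: stream[32..33]='0' size=0 (terminator). Final body='brea4bp5hibfmc5gc' (17 bytes)
Body byte 4 = '4'

Answer: 4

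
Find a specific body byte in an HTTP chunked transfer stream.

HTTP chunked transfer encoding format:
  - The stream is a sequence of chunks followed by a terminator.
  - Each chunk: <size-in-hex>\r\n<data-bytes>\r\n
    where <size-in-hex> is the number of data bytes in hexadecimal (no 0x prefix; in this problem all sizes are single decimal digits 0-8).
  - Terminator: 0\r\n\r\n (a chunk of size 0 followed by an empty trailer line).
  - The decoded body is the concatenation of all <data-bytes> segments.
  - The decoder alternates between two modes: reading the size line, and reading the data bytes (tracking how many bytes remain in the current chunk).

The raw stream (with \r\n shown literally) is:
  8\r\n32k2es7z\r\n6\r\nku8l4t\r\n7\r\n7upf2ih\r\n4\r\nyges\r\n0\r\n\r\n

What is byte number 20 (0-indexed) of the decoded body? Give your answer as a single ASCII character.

Chunk 1: stream[0..1]='8' size=0x8=8, data at stream[3..11]='32k2es7z' -> body[0..8], body so far='32k2es7z'
Chunk 2: stream[13..14]='6' size=0x6=6, data at stream[16..22]='ku8l4t' -> body[8..14], body so far='32k2es7zku8l4t'
Chunk 3: stream[24..25]='7' size=0x7=7, data at stream[27..34]='7upf2ih' -> body[14..21], body so far='32k2es7zku8l4t7upf2ih'
Chunk 4: stream[36..37]='4' size=0x4=4, data at stream[39..43]='yges' -> body[21..25], body so far='32k2es7zku8l4t7upf2ihyges'
Chunk 5: stream[45..46]='0' size=0 (terminator). Final body='32k2es7zku8l4t7upf2ihyges' (25 bytes)
Body byte 20 = 'h'

Answer: h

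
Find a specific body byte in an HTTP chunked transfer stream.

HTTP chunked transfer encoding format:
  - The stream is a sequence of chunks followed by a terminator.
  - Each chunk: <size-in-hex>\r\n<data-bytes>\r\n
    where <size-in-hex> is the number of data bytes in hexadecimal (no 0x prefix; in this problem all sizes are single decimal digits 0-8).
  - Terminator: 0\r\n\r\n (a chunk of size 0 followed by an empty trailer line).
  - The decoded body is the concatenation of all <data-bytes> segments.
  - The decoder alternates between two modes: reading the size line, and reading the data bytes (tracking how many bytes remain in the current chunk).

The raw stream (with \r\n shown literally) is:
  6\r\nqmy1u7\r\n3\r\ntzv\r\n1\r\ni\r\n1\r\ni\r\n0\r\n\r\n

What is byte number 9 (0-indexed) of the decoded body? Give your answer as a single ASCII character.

Answer: i

Derivation:
Chunk 1: stream[0..1]='6' size=0x6=6, data at stream[3..9]='qmy1u7' -> body[0..6], body so far='qmy1u7'
Chunk 2: stream[11..12]='3' size=0x3=3, data at stream[14..17]='tzv' -> body[6..9], body so far='qmy1u7tzv'
Chunk 3: stream[19..20]='1' size=0x1=1, data at stream[22..23]='i' -> body[9..10], body so far='qmy1u7tzvi'
Chunk 4: stream[25..26]='1' size=0x1=1, data at stream[28..29]='i' -> body[10..11], body so far='qmy1u7tzvii'
Chunk 5: stream[31..32]='0' size=0 (terminator). Final body='qmy1u7tzvii' (11 bytes)
Body byte 9 = 'i'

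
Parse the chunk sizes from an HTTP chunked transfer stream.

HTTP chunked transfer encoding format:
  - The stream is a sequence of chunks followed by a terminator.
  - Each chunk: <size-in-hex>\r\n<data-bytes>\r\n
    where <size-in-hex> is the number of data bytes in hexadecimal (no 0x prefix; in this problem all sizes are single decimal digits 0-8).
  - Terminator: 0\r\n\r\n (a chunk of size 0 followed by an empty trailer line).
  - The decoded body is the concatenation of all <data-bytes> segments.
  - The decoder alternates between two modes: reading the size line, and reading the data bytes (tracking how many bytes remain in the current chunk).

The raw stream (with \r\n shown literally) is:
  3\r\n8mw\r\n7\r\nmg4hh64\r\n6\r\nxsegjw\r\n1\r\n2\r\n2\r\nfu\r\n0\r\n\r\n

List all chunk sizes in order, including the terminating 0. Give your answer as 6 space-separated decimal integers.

Chunk 1: stream[0..1]='3' size=0x3=3, data at stream[3..6]='8mw' -> body[0..3], body so far='8mw'
Chunk 2: stream[8..9]='7' size=0x7=7, data at stream[11..18]='mg4hh64' -> body[3..10], body so far='8mwmg4hh64'
Chunk 3: stream[20..21]='6' size=0x6=6, data at stream[23..29]='xsegjw' -> body[10..16], body so far='8mwmg4hh64xsegjw'
Chunk 4: stream[31..32]='1' size=0x1=1, data at stream[34..35]='2' -> body[16..17], body so far='8mwmg4hh64xsegjw2'
Chunk 5: stream[37..38]='2' size=0x2=2, data at stream[40..42]='fu' -> body[17..19], body so far='8mwmg4hh64xsegjw2fu'
Chunk 6: stream[44..45]='0' size=0 (terminator). Final body='8mwmg4hh64xsegjw2fu' (19 bytes)

Answer: 3 7 6 1 2 0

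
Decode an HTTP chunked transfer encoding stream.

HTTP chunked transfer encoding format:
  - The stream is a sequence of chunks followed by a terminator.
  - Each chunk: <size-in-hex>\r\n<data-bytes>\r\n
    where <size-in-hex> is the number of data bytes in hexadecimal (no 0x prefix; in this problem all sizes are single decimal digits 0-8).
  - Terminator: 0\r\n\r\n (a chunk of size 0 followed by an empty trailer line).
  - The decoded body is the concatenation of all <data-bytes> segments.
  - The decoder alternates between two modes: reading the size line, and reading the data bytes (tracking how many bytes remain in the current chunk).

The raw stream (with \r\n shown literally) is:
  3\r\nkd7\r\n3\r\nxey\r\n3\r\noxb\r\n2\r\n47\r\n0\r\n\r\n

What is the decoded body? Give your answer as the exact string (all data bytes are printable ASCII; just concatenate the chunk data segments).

Chunk 1: stream[0..1]='3' size=0x3=3, data at stream[3..6]='kd7' -> body[0..3], body so far='kd7'
Chunk 2: stream[8..9]='3' size=0x3=3, data at stream[11..14]='xey' -> body[3..6], body so far='kd7xey'
Chunk 3: stream[16..17]='3' size=0x3=3, data at stream[19..22]='oxb' -> body[6..9], body so far='kd7xeyoxb'
Chunk 4: stream[24..25]='2' size=0x2=2, data at stream[27..29]='47' -> body[9..11], body so far='kd7xeyoxb47'
Chunk 5: stream[31..32]='0' size=0 (terminator). Final body='kd7xeyoxb47' (11 bytes)

Answer: kd7xeyoxb47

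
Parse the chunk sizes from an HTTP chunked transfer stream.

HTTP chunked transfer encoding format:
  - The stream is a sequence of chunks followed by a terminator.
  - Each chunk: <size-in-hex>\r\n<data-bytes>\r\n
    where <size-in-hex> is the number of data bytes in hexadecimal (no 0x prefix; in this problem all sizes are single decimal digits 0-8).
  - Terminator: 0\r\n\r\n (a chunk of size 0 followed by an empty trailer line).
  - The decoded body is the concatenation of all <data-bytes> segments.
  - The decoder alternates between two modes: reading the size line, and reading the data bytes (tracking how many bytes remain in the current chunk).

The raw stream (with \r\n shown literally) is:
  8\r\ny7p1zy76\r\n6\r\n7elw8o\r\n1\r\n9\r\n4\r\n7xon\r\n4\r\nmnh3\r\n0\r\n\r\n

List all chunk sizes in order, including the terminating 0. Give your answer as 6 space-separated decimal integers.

Chunk 1: stream[0..1]='8' size=0x8=8, data at stream[3..11]='y7p1zy76' -> body[0..8], body so far='y7p1zy76'
Chunk 2: stream[13..14]='6' size=0x6=6, data at stream[16..22]='7elw8o' -> body[8..14], body so far='y7p1zy767elw8o'
Chunk 3: stream[24..25]='1' size=0x1=1, data at stream[27..28]='9' -> body[14..15], body so far='y7p1zy767elw8o9'
Chunk 4: stream[30..31]='4' size=0x4=4, data at stream[33..37]='7xon' -> body[15..19], body so far='y7p1zy767elw8o97xon'
Chunk 5: stream[39..40]='4' size=0x4=4, data at stream[42..46]='mnh3' -> body[19..23], body so far='y7p1zy767elw8o97xonmnh3'
Chunk 6: stream[48..49]='0' size=0 (terminator). Final body='y7p1zy767elw8o97xonmnh3' (23 bytes)

Answer: 8 6 1 4 4 0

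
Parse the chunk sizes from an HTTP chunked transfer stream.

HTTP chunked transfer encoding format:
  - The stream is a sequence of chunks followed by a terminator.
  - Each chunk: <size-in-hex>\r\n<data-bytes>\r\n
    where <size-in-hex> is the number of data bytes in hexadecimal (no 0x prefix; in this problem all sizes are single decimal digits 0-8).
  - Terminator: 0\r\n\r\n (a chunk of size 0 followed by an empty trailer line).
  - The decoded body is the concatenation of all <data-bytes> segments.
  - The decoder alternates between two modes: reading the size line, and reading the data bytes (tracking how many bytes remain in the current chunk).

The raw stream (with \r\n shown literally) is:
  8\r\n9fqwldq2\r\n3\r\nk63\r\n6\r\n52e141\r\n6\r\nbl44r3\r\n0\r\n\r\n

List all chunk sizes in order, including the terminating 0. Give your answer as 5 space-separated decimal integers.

Chunk 1: stream[0..1]='8' size=0x8=8, data at stream[3..11]='9fqwldq2' -> body[0..8], body so far='9fqwldq2'
Chunk 2: stream[13..14]='3' size=0x3=3, data at stream[16..19]='k63' -> body[8..11], body so far='9fqwldq2k63'
Chunk 3: stream[21..22]='6' size=0x6=6, data at stream[24..30]='52e141' -> body[11..17], body so far='9fqwldq2k6352e141'
Chunk 4: stream[32..33]='6' size=0x6=6, data at stream[35..41]='bl44r3' -> body[17..23], body so far='9fqwldq2k6352e141bl44r3'
Chunk 5: stream[43..44]='0' size=0 (terminator). Final body='9fqwldq2k6352e141bl44r3' (23 bytes)

Answer: 8 3 6 6 0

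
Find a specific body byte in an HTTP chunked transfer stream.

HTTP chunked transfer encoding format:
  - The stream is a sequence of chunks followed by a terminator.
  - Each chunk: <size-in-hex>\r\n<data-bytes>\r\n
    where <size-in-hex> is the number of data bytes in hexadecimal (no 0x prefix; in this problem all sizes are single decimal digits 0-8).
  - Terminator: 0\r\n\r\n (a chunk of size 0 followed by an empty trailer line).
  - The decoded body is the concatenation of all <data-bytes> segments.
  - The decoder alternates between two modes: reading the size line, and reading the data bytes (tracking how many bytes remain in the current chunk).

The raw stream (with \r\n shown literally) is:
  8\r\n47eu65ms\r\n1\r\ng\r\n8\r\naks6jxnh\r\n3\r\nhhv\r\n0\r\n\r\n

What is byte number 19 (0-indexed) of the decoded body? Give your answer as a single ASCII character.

Answer: v

Derivation:
Chunk 1: stream[0..1]='8' size=0x8=8, data at stream[3..11]='47eu65ms' -> body[0..8], body so far='47eu65ms'
Chunk 2: stream[13..14]='1' size=0x1=1, data at stream[16..17]='g' -> body[8..9], body so far='47eu65msg'
Chunk 3: stream[19..20]='8' size=0x8=8, data at stream[22..30]='aks6jxnh' -> body[9..17], body so far='47eu65msgaks6jxnh'
Chunk 4: stream[32..33]='3' size=0x3=3, data at stream[35..38]='hhv' -> body[17..20], body so far='47eu65msgaks6jxnhhhv'
Chunk 5: stream[40..41]='0' size=0 (terminator). Final body='47eu65msgaks6jxnhhhv' (20 bytes)
Body byte 19 = 'v'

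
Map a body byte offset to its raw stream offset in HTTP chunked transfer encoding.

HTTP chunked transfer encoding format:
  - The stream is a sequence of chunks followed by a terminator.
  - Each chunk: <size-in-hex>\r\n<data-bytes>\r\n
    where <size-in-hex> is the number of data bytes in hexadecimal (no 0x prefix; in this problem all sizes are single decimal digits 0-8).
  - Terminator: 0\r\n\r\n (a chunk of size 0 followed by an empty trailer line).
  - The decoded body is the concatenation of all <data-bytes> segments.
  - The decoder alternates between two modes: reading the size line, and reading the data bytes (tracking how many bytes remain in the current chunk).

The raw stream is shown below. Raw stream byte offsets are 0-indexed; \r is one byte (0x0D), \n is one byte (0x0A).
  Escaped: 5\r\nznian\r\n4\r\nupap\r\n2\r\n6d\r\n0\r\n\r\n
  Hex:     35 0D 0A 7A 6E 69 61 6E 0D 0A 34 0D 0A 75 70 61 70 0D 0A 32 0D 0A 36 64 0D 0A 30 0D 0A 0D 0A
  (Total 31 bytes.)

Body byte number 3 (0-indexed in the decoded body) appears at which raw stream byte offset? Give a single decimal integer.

Answer: 6

Derivation:
Chunk 1: stream[0..1]='5' size=0x5=5, data at stream[3..8]='znian' -> body[0..5], body so far='znian'
Chunk 2: stream[10..11]='4' size=0x4=4, data at stream[13..17]='upap' -> body[5..9], body so far='znianupap'
Chunk 3: stream[19..20]='2' size=0x2=2, data at stream[22..24]='6d' -> body[9..11], body so far='znianupap6d'
Chunk 4: stream[26..27]='0' size=0 (terminator). Final body='znianupap6d' (11 bytes)
Body byte 3 at stream offset 6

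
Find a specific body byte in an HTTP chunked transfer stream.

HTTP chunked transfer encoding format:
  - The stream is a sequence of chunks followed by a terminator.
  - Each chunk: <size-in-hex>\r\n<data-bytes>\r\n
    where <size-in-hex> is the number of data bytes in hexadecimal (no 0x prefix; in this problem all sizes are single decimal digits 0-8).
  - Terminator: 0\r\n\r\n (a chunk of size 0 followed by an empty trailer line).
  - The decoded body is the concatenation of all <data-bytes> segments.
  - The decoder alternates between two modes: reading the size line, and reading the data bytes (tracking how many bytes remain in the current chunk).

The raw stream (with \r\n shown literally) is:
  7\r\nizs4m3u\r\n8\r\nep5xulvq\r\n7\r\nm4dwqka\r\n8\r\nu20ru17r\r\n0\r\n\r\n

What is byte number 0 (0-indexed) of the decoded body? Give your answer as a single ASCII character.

Answer: i

Derivation:
Chunk 1: stream[0..1]='7' size=0x7=7, data at stream[3..10]='izs4m3u' -> body[0..7], body so far='izs4m3u'
Chunk 2: stream[12..13]='8' size=0x8=8, data at stream[15..23]='ep5xulvq' -> body[7..15], body so far='izs4m3uep5xulvq'
Chunk 3: stream[25..26]='7' size=0x7=7, data at stream[28..35]='m4dwqka' -> body[15..22], body so far='izs4m3uep5xulvqm4dwqka'
Chunk 4: stream[37..38]='8' size=0x8=8, data at stream[40..48]='u20ru17r' -> body[22..30], body so far='izs4m3uep5xulvqm4dwqkau20ru17r'
Chunk 5: stream[50..51]='0' size=0 (terminator). Final body='izs4m3uep5xulvqm4dwqkau20ru17r' (30 bytes)
Body byte 0 = 'i'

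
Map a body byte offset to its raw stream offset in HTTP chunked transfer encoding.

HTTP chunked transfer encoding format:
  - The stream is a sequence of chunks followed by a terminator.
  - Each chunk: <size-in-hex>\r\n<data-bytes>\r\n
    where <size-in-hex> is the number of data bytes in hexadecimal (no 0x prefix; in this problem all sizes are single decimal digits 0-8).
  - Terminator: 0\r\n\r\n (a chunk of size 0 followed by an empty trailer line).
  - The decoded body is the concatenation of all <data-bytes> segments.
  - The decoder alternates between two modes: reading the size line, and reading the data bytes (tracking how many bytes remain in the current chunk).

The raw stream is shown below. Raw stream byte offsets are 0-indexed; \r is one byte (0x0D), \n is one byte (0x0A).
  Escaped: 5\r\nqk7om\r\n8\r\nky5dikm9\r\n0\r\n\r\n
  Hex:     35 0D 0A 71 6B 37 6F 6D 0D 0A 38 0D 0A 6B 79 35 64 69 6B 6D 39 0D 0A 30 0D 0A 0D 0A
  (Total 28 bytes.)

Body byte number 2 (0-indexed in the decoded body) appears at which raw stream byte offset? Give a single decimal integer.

Chunk 1: stream[0..1]='5' size=0x5=5, data at stream[3..8]='qk7om' -> body[0..5], body so far='qk7om'
Chunk 2: stream[10..11]='8' size=0x8=8, data at stream[13..21]='ky5dikm9' -> body[5..13], body so far='qk7omky5dikm9'
Chunk 3: stream[23..24]='0' size=0 (terminator). Final body='qk7omky5dikm9' (13 bytes)
Body byte 2 at stream offset 5

Answer: 5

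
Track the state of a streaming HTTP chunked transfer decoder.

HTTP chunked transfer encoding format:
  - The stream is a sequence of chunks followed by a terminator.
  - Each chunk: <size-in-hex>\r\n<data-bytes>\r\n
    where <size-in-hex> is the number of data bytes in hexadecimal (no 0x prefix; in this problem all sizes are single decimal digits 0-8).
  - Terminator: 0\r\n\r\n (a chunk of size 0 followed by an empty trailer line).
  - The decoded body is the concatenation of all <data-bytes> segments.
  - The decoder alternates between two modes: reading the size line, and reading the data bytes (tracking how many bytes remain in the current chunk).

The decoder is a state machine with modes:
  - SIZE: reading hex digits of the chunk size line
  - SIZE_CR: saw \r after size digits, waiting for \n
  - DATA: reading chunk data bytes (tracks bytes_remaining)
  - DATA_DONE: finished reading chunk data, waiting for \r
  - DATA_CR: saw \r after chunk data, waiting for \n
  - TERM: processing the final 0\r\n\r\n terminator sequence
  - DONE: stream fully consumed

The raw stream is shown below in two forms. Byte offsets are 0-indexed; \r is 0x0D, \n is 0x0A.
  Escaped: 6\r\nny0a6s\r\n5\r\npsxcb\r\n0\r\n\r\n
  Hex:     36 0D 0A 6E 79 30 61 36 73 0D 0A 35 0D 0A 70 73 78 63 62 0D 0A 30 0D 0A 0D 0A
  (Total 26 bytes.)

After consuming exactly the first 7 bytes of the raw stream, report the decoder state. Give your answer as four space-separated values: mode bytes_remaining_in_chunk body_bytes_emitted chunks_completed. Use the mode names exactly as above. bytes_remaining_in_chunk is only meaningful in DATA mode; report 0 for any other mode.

Byte 0 = '6': mode=SIZE remaining=0 emitted=0 chunks_done=0
Byte 1 = 0x0D: mode=SIZE_CR remaining=0 emitted=0 chunks_done=0
Byte 2 = 0x0A: mode=DATA remaining=6 emitted=0 chunks_done=0
Byte 3 = 'n': mode=DATA remaining=5 emitted=1 chunks_done=0
Byte 4 = 'y': mode=DATA remaining=4 emitted=2 chunks_done=0
Byte 5 = '0': mode=DATA remaining=3 emitted=3 chunks_done=0
Byte 6 = 'a': mode=DATA remaining=2 emitted=4 chunks_done=0

Answer: DATA 2 4 0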